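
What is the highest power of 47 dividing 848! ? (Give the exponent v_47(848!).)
v_47(848!) = 18

Legendre's formula: v_p(n!) = Σ_{k ≥ 1} ⌊n / p^k⌋. For p = 47, n = 848, the terms are:
  ⌊848/47^1⌋ = ⌊848/47⌋ = 18
(the next term ⌊848/47^2⌋ = 0, terminating the sum). Summing: v_47(848!) = 18 = 18.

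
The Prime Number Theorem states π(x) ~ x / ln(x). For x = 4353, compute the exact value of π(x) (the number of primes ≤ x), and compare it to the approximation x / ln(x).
π(4353) = 594;  x/ln(x) ≈ 519.54;  relative error ≈ 12.54%.

Directly count primes up to 4353: π(4353) = 594. The PNT approximation gives 4353/ln(4353) ≈ 4353/8.37862 ≈ 519.54. Relative error (π(x) − x/ln(x)) / π(x) ≈ 12.54%; the approximation is known to undercount slightly (Li(x) is a better estimate).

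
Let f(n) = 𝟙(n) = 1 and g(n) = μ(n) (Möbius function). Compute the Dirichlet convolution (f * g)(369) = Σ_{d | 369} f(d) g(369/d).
(𝟙 * μ)(369) = 0

Divisors of 369: [1, 3, 9, 41, 123, 369]. For each d | 369:
  d = 1: 𝟙(1) · μ(369/1) = 1 · 0 = 0
  d = 3: 𝟙(3) · μ(369/3) = 1 · 1 = 1
  d = 9: 𝟙(9) · μ(369/9) = 1 · -1 = -1
  d = 41: 𝟙(41) · μ(369/41) = 1 · 0 = 0
  d = 123: 𝟙(123) · μ(369/123) = 1 · -1 = -1
  d = 369: 𝟙(369) · μ(369/369) = 1 · 1 = 1
Summing: (𝟙 * μ)(369) = 0 + 1 + -1 + 0 + -1 + 1 = 0.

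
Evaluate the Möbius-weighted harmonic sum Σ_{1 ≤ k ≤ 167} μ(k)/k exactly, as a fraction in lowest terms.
Σ μ(k)/k = 3320595668723936105212130194759121950701456962705503856339925674/481473710367991963528473107950567214598209565303106537707981745635

Values of μ(k) for 1 ≤ k ≤ 167: μ(1) = 1, μ(2) = -1, μ(3) = -1, μ(5) = -1, μ(6) = 1, μ(7) = -1, μ(10) = 1, μ(11) = -1, μ(13) = -1, μ(14) = 1, μ(15) = 1, μ(17) = -1, μ(19) = -1, μ(21) = 1, μ(22) = 1, μ(23) = -1, μ(26) = 1, μ(29) = -1, μ(30) = -1, μ(31) = -1, μ(33) = 1, μ(34) = 1, μ(35) = 1, μ(37) = -1, μ(38) = 1, μ(39) = 1, μ(41) = -1, μ(42) = -1, μ(43) = -1, μ(46) = 1, μ(47) = -1, μ(51) = 1, μ(53) = -1, μ(55) = 1, μ(57) = 1, μ(58) = 1, μ(59) = -1, μ(61) = -1, μ(62) = 1, μ(65) = 1, μ(66) = -1, μ(67) = -1, μ(69) = 1, μ(70) = -1, μ(71) = -1, μ(73) = -1, μ(74) = 1, μ(77) = 1, μ(78) = -1, μ(79) = -1, μ(82) = 1, μ(83) = -1, μ(85) = 1, μ(86) = 1, μ(87) = 1, μ(89) = -1, μ(91) = 1, μ(93) = 1, μ(94) = 1, μ(95) = 1, μ(97) = -1, μ(101) = -1, μ(102) = -1, μ(103) = -1, μ(105) = -1, μ(106) = 1, μ(107) = -1, μ(109) = -1, μ(110) = -1, μ(111) = 1, μ(113) = -1, μ(114) = -1, μ(115) = 1, μ(118) = 1, μ(119) = 1, μ(122) = 1, μ(123) = 1, μ(127) = -1, μ(129) = 1, μ(130) = -1, μ(131) = -1, μ(133) = 1, μ(134) = 1, μ(137) = -1, μ(138) = -1, μ(139) = -1, μ(141) = 1, μ(142) = 1, μ(143) = 1, μ(145) = 1, μ(146) = 1, μ(149) = -1, μ(151) = -1, μ(154) = -1, μ(155) = 1, μ(157) = -1, μ(158) = 1, μ(159) = 1, μ(161) = 1, μ(163) = -1, μ(165) = -1, μ(166) = 1, μ(167) = -1, with μ = 0 on non-squarefree integers. Summing μ(k)/k for k where μ(k) ≠ 0 gives 3320595668723936105212130194759121950701456962705503856339925674/481473710367991963528473107950567214598209565303106537707981745635 ≈ 0.0069. (PNT ⟺ this sum → 0 as n → ∞.)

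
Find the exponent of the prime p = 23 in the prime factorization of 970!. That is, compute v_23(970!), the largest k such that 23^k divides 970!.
v_23(970!) = 43

Legendre's formula: v_p(n!) = Σ_{k ≥ 1} ⌊n / p^k⌋. For p = 23, n = 970, the terms are:
  ⌊970/23^1⌋ = ⌊970/23⌋ = 42
  ⌊970/23^2⌋ = ⌊970/529⌋ = 1
(the next term ⌊970/23^3⌋ = 0, terminating the sum). Summing: v_23(970!) = 42 + 1 = 43.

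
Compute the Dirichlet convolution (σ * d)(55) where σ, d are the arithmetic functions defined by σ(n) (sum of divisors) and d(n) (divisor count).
(σ * d)(55) = 112

Divisors of 55: [1, 5, 11, 55]. For each d | 55:
  d = 1: σ(1) · d(55/1) = 1 · 4 = 4
  d = 5: σ(5) · d(55/5) = 6 · 2 = 12
  d = 11: σ(11) · d(55/11) = 12 · 2 = 24
  d = 55: σ(55) · d(55/55) = 72 · 1 = 72
Summing: (σ * d)(55) = 4 + 12 + 24 + 72 = 112.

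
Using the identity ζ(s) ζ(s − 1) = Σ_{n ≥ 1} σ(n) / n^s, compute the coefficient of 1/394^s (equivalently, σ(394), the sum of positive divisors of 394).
σ(394) = 594

In the product (Σ m^0/m^s)(Σ k / k^s) = Σ (Σ_{d | n} d) / n^s, the coefficient of 1/n^s is σ(n) = Σ_{d | n} d. For n = 394, divisors are [1, 2, 197, 394]; summing: σ(394) = 594.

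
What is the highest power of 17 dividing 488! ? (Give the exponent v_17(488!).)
v_17(488!) = 29

Legendre's formula: v_p(n!) = Σ_{k ≥ 1} ⌊n / p^k⌋. For p = 17, n = 488, the terms are:
  ⌊488/17^1⌋ = ⌊488/17⌋ = 28
  ⌊488/17^2⌋ = ⌊488/289⌋ = 1
(the next term ⌊488/17^3⌋ = 0, terminating the sum). Summing: v_17(488!) = 28 + 1 = 29.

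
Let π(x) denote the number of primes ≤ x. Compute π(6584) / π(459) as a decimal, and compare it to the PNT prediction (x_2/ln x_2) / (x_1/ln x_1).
π(6584)/π(459) = 852/88 ≈ 9.6818;  PNT prediction ≈ 9.9991.

π(459) = 88 and π(6584) = 852, so π(6584)/π(459) ≈ 9.6818. The PNT-predicted ratio is (6584/ln(6584)) / (459/ln(459)) ≈ 9.9991. The two agree to within a few percent, as expected.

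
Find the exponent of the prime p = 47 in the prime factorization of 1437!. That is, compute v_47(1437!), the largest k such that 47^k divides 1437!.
v_47(1437!) = 30

Legendre's formula: v_p(n!) = Σ_{k ≥ 1} ⌊n / p^k⌋. For p = 47, n = 1437, the terms are:
  ⌊1437/47^1⌋ = ⌊1437/47⌋ = 30
(the next term ⌊1437/47^2⌋ = 0, terminating the sum). Summing: v_47(1437!) = 30 = 30.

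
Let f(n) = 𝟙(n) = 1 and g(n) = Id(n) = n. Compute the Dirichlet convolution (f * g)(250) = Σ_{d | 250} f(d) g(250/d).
(𝟙 * Id)(250) = 468

Divisors of 250: [1, 2, 5, 10, 25, 50, 125, 250]. For each d | 250:
  d = 1: 𝟙(1) · Id(250/1) = 1 · 250 = 250
  d = 2: 𝟙(2) · Id(250/2) = 1 · 125 = 125
  d = 5: 𝟙(5) · Id(250/5) = 1 · 50 = 50
  d = 10: 𝟙(10) · Id(250/10) = 1 · 25 = 25
  d = 25: 𝟙(25) · Id(250/25) = 1 · 10 = 10
  d = 50: 𝟙(50) · Id(250/50) = 1 · 5 = 5
  d = 125: 𝟙(125) · Id(250/125) = 1 · 2 = 2
  d = 250: 𝟙(250) · Id(250/250) = 1 · 1 = 1
Summing: (𝟙 * Id)(250) = 250 + 125 + 50 + 25 + 10 + 5 + 2 + 1 = 468.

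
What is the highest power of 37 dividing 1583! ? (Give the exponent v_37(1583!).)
v_37(1583!) = 43

Legendre's formula: v_p(n!) = Σ_{k ≥ 1} ⌊n / p^k⌋. For p = 37, n = 1583, the terms are:
  ⌊1583/37^1⌋ = ⌊1583/37⌋ = 42
  ⌊1583/37^2⌋ = ⌊1583/1369⌋ = 1
(the next term ⌊1583/37^3⌋ = 0, terminating the sum). Summing: v_37(1583!) = 42 + 1 = 43.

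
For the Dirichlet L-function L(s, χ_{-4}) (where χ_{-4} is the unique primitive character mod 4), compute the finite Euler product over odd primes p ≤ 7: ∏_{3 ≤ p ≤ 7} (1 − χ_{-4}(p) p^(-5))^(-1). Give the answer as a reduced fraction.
∏ = 12762815625/12811998848

The odd primes p ≤ 7 are [3, 5, 7]. For each, χ(p) = 1 if p ≡ 1 mod 4, χ(p) = −1 if p ≡ 3 mod 4. Taking (1 − χ(p)/p^5)^(-1) = p^5/(p^5 − χ(p)): (1 − (-1)/3^5)^(-1) · (1 − (1)/5^5)^(-1) · (1 − (-1)/7^5)^(-1) = 12762815625/12811998848.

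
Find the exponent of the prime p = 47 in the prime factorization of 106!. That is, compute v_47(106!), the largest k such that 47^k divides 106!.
v_47(106!) = 2

Legendre's formula: v_p(n!) = Σ_{k ≥ 1} ⌊n / p^k⌋. For p = 47, n = 106, the terms are:
  ⌊106/47^1⌋ = ⌊106/47⌋ = 2
(the next term ⌊106/47^2⌋ = 0, terminating the sum). Summing: v_47(106!) = 2 = 2.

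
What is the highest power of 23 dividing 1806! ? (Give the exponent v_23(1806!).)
v_23(1806!) = 81

Legendre's formula: v_p(n!) = Σ_{k ≥ 1} ⌊n / p^k⌋. For p = 23, n = 1806, the terms are:
  ⌊1806/23^1⌋ = ⌊1806/23⌋ = 78
  ⌊1806/23^2⌋ = ⌊1806/529⌋ = 3
(the next term ⌊1806/23^3⌋ = 0, terminating the sum). Summing: v_23(1806!) = 78 + 3 = 81.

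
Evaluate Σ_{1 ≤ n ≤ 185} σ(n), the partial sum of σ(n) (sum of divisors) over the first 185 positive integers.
Σ_{n ≤ 185} σ(n) = 28174

Compute σ(n) for each 1 ≤ n ≤ 185: σ(1) = 1, σ(2) = 3, σ(3) = 4, σ(4) = 7, σ(5) = 6, σ(6) = 12, σ(7) = 8, σ(8) = 15, σ(9) = 13, σ(10) = 18, σ(11) = 12, σ(12) = 28, σ(13) = 14, σ(14) = 24, σ(15) = 24, σ(16) = 31, σ(17) = 18, σ(18) = 39, σ(19) = 20, σ(20) = 42, σ(21) = 32, σ(22) = 36, σ(23) = 24, σ(24) = 60, σ(25) = 31, σ(26) = 42, σ(27) = 40, σ(28) = 56, σ(29) = 30, σ(30) = 72, σ(31) = 32, σ(32) = 63, σ(33) = 48, σ(34) = 54, σ(35) = 48, σ(36) = 91, σ(37) = 38, σ(38) = 60, σ(39) = 56, σ(40) = 90, σ(41) = 42, σ(42) = 96, σ(43) = 44, σ(44) = 84, σ(45) = 78, σ(46) = 72, σ(47) = 48, σ(48) = 124, σ(49) = 57, σ(50) = 93, σ(51) = 72, σ(52) = 98, σ(53) = 54, σ(54) = 120, σ(55) = 72, σ(56) = 120, σ(57) = 80, σ(58) = 90, σ(59) = 60, σ(60) = 168, σ(61) = 62, σ(62) = 96, σ(63) = 104, σ(64) = 127, σ(65) = 84, σ(66) = 144, σ(67) = 68, σ(68) = 126, σ(69) = 96, σ(70) = 144, σ(71) = 72, σ(72) = 195, σ(73) = 74, σ(74) = 114, σ(75) = 124, σ(76) = 140, σ(77) = 96, σ(78) = 168, σ(79) = 80, σ(80) = 186, σ(81) = 121, σ(82) = 126, σ(83) = 84, σ(84) = 224, σ(85) = 108, σ(86) = 132, σ(87) = 120, σ(88) = 180, σ(89) = 90, σ(90) = 234, σ(91) = 112, σ(92) = 168, σ(93) = 128, σ(94) = 144, σ(95) = 120, σ(96) = 252, σ(97) = 98, σ(98) = 171, σ(99) = 156, σ(100) = 217, σ(101) = 102, σ(102) = 216, σ(103) = 104, σ(104) = 210, σ(105) = 192, σ(106) = 162, σ(107) = 108, σ(108) = 280, σ(109) = 110, σ(110) = 216, σ(111) = 152, σ(112) = 248, σ(113) = 114, σ(114) = 240, σ(115) = 144, σ(116) = 210, σ(117) = 182, σ(118) = 180, σ(119) = 144, σ(120) = 360, σ(121) = 133, σ(122) = 186, σ(123) = 168, σ(124) = 224, σ(125) = 156, σ(126) = 312, σ(127) = 128, σ(128) = 255, σ(129) = 176, σ(130) = 252, σ(131) = 132, σ(132) = 336, σ(133) = 160, σ(134) = 204, σ(135) = 240, σ(136) = 270, σ(137) = 138, σ(138) = 288, σ(139) = 140, σ(140) = 336, σ(141) = 192, σ(142) = 216, σ(143) = 168, σ(144) = 403, σ(145) = 180, σ(146) = 222, σ(147) = 228, σ(148) = 266, σ(149) = 150, σ(150) = 372, σ(151) = 152, σ(152) = 300, σ(153) = 234, σ(154) = 288, σ(155) = 192, σ(156) = 392, σ(157) = 158, σ(158) = 240, σ(159) = 216, σ(160) = 378, σ(161) = 192, σ(162) = 363, σ(163) = 164, σ(164) = 294, σ(165) = 288, σ(166) = 252, σ(167) = 168, σ(168) = 480, σ(169) = 183, σ(170) = 324, σ(171) = 260, σ(172) = 308, σ(173) = 174, σ(174) = 360, σ(175) = 248, σ(176) = 372, σ(177) = 240, σ(178) = 270, σ(179) = 180, σ(180) = 546, σ(181) = 182, σ(182) = 336, σ(183) = 248, σ(184) = 360, σ(185) = 228. Summing all 185 values: 28174. (Average order: Σ_{n ≤ x} σ(n) ~ (π²/12) x². For x = 185, (π²/12)·185² ≈ 28148.93.)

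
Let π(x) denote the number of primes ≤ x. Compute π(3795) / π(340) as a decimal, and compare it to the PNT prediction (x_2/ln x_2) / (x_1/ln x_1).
π(3795)/π(340) = 527/68 ≈ 7.7500;  PNT prediction ≈ 7.8944.

π(340) = 68 and π(3795) = 527, so π(3795)/π(340) ≈ 7.7500. The PNT-predicted ratio is (3795/ln(3795)) / (340/ln(340)) ≈ 7.8944. The two agree to within a few percent, as expected.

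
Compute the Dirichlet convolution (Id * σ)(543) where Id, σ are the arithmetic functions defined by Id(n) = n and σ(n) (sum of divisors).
(Id * σ)(543) = 2541

Divisors of 543: [1, 3, 181, 543]. For each d | 543:
  d = 1: Id(1) · σ(543/1) = 1 · 728 = 728
  d = 3: Id(3) · σ(543/3) = 3 · 182 = 546
  d = 181: Id(181) · σ(543/181) = 181 · 4 = 724
  d = 543: Id(543) · σ(543/543) = 543 · 1 = 543
Summing: (Id * σ)(543) = 728 + 546 + 724 + 543 = 2541.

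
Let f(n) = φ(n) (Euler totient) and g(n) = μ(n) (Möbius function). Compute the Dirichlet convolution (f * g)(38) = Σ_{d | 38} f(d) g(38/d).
(φ * μ)(38) = 0

Divisors of 38: [1, 2, 19, 38]. For each d | 38:
  d = 1: φ(1) · μ(38/1) = 1 · 1 = 1
  d = 2: φ(2) · μ(38/2) = 1 · -1 = -1
  d = 19: φ(19) · μ(38/19) = 18 · -1 = -18
  d = 38: φ(38) · μ(38/38) = 18 · 1 = 18
Summing: (φ * μ)(38) = 1 + -1 + -18 + 18 = 0.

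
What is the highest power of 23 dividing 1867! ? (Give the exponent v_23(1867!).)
v_23(1867!) = 84

Legendre's formula: v_p(n!) = Σ_{k ≥ 1} ⌊n / p^k⌋. For p = 23, n = 1867, the terms are:
  ⌊1867/23^1⌋ = ⌊1867/23⌋ = 81
  ⌊1867/23^2⌋ = ⌊1867/529⌋ = 3
(the next term ⌊1867/23^3⌋ = 0, terminating the sum). Summing: v_23(1867!) = 81 + 3 = 84.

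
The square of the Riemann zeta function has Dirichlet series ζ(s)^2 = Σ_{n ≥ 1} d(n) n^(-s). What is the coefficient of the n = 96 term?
d(96) = 12

ζ(s)^2 = (Σ 1/m^s)(Σ 1/k^s). The coefficient of 1/n^s in the product is the number of ordered pairs (m, k) with mk = n, which equals d(n). For n = 96, divisors are [1, 2, 3, 4, 6, 8, 12, 16, 24, 32, 48, 96], so d(96) = 12.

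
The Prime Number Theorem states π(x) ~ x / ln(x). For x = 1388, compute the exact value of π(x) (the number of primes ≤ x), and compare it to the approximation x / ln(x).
π(1388) = 221;  x/ln(x) ≈ 191.83;  relative error ≈ 13.20%.

Directly count primes up to 1388: π(1388) = 221. The PNT approximation gives 1388/ln(1388) ≈ 1388/7.23562 ≈ 191.83. Relative error (π(x) − x/ln(x)) / π(x) ≈ 13.20%; the approximation is known to undercount slightly (Li(x) is a better estimate).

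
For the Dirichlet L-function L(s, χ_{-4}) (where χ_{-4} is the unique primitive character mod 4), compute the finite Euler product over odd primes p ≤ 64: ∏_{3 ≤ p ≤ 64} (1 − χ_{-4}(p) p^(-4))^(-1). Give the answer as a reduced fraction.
∏ = 81934214988902113115031508050672702841756592198516788686922065253543/82850154482442028729801746725895742819441886414557775886809038848000

The odd primes p ≤ 64 are [3, 5, 7, 11, 13, 17, 19, 23, 29, 31, 37, 41, 43, 47, 53, 59, 61]. For each, χ(p) = 1 if p ≡ 1 mod 4, χ(p) = −1 if p ≡ 3 mod 4. Taking (1 − χ(p)/p^4)^(-1) = p^4/(p^4 − χ(p)): (1 − (-1)/3^4)^(-1) · (1 − (1)/5^4)^(-1) · (1 − (-1)/7^4)^(-1) · (1 − (-1)/11^4)^(-1) · (1 − (1)/13^4)^(-1) · (1 − (1)/17^4)^(-1) · (1 − (-1)/19^4)^(-1) · (1 − (-1)/23^4)^(-1) · (1 − (1)/29^4)^(-1) · (1 − (-1)/31^4)^(-1) · (1 − (1)/37^4)^(-1) · (1 − (1)/41^4)^(-1) · (1 − (-1)/43^4)^(-1) · (1 − (-1)/47^4)^(-1) · (1 − (1)/53^4)^(-1) · (1 − (-1)/59^4)^(-1) · (1 − (1)/61^4)^(-1) = 81934214988902113115031508050672702841756592198516788686922065253543/82850154482442028729801746725895742819441886414557775886809038848000.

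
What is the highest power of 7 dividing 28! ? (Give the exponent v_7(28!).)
v_7(28!) = 4

Legendre's formula: v_p(n!) = Σ_{k ≥ 1} ⌊n / p^k⌋. For p = 7, n = 28, the terms are:
  ⌊28/7^1⌋ = ⌊28/7⌋ = 4
(the next term ⌊28/7^2⌋ = 0, terminating the sum). Summing: v_7(28!) = 4 = 4.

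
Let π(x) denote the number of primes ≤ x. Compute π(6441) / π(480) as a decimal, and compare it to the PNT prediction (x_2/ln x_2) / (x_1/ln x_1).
π(6441)/π(480) = 836/92 ≈ 9.0870;  PNT prediction ≈ 9.4459.

π(480) = 92 and π(6441) = 836, so π(6441)/π(480) ≈ 9.0870. The PNT-predicted ratio is (6441/ln(6441)) / (480/ln(480)) ≈ 9.4459. The two agree to within a few percent, as expected.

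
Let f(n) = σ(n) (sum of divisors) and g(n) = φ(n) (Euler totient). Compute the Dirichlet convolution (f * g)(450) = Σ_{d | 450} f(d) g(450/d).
(σ * φ)(450) = 8100

Divisors of 450: [1, 2, 3, 5, 6, 9, 10, 15, 18, 25, 30, 45, 50, 75, 90, 150, 225, 450]. For each d | 450:
  d = 1: σ(1) · φ(450/1) = 1 · 120 = 120
  d = 2: σ(2) · φ(450/2) = 3 · 120 = 360
  d = 3: σ(3) · φ(450/3) = 4 · 40 = 160
  d = 5: σ(5) · φ(450/5) = 6 · 24 = 144
  d = 6: σ(6) · φ(450/6) = 12 · 40 = 480
  d = 9: σ(9) · φ(450/9) = 13 · 20 = 260
  d = 10: σ(10) · φ(450/10) = 18 · 24 = 432
  d = 15: σ(15) · φ(450/15) = 24 · 8 = 192
  d = 18: σ(18) · φ(450/18) = 39 · 20 = 780
  d = 25: σ(25) · φ(450/25) = 31 · 6 = 186
  d = 30: σ(30) · φ(450/30) = 72 · 8 = 576
  d = 45: σ(45) · φ(450/45) = 78 · 4 = 312
  d = 50: σ(50) · φ(450/50) = 93 · 6 = 558
  d = 75: σ(75) · φ(450/75) = 124 · 2 = 248
  d = 90: σ(90) · φ(450/90) = 234 · 4 = 936
  d = 150: σ(150) · φ(450/150) = 372 · 2 = 744
  d = 225: σ(225) · φ(450/225) = 403 · 1 = 403
  d = 450: σ(450) · φ(450/450) = 1209 · 1 = 1209
Summing: (σ * φ)(450) = 120 + 360 + 160 + 144 + 480 + 260 + 432 + 192 + 780 + 186 + 576 + 312 + 558 + 248 + 936 + 744 + 403 + 1209 = 8100.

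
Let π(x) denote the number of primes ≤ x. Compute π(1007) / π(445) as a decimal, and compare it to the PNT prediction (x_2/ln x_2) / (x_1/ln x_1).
π(1007)/π(445) = 168/86 ≈ 1.9535;  PNT prediction ≈ 1.9957.

π(445) = 86 and π(1007) = 168, so π(1007)/π(445) ≈ 1.9535. The PNT-predicted ratio is (1007/ln(1007)) / (445/ln(445)) ≈ 1.9957. The two agree to within a few percent, as expected.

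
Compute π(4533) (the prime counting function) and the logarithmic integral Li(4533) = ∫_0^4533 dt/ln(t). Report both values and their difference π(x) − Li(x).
π(4533) = 615;  Li(4533) ≈ 629.14;  π(x) − Li(x) ≈ -14.14.

Direct count of primes ≤ 4533 gives π(4533) = 615. Numerical evaluation of the logarithmic integral gives Li(4533) ≈ 629.14. The difference π(x) − Li(x) ≈ -14.14 is typically negative for small/moderate x (Li(x) overestimates), though Littlewood's theorem shows this sign changes infinitely often.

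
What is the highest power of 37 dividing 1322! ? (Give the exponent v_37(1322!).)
v_37(1322!) = 35

Legendre's formula: v_p(n!) = Σ_{k ≥ 1} ⌊n / p^k⌋. For p = 37, n = 1322, the terms are:
  ⌊1322/37^1⌋ = ⌊1322/37⌋ = 35
(the next term ⌊1322/37^2⌋ = 0, terminating the sum). Summing: v_37(1322!) = 35 = 35.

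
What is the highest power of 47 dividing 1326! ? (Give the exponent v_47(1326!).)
v_47(1326!) = 28

Legendre's formula: v_p(n!) = Σ_{k ≥ 1} ⌊n / p^k⌋. For p = 47, n = 1326, the terms are:
  ⌊1326/47^1⌋ = ⌊1326/47⌋ = 28
(the next term ⌊1326/47^2⌋ = 0, terminating the sum). Summing: v_47(1326!) = 28 = 28.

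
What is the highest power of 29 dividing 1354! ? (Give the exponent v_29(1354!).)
v_29(1354!) = 47

Legendre's formula: v_p(n!) = Σ_{k ≥ 1} ⌊n / p^k⌋. For p = 29, n = 1354, the terms are:
  ⌊1354/29^1⌋ = ⌊1354/29⌋ = 46
  ⌊1354/29^2⌋ = ⌊1354/841⌋ = 1
(the next term ⌊1354/29^3⌋ = 0, terminating the sum). Summing: v_29(1354!) = 46 + 1 = 47.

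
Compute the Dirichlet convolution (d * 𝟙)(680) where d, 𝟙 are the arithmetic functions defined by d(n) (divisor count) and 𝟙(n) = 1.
(d * 𝟙)(680) = 90

Divisors of 680: [1, 2, 4, 5, 8, 10, 17, 20, 34, 40, 68, 85, 136, 170, 340, 680]. For each d | 680:
  d = 1: d(1) · 𝟙(680/1) = 1 · 1 = 1
  d = 2: d(2) · 𝟙(680/2) = 2 · 1 = 2
  d = 4: d(4) · 𝟙(680/4) = 3 · 1 = 3
  d = 5: d(5) · 𝟙(680/5) = 2 · 1 = 2
  d = 8: d(8) · 𝟙(680/8) = 4 · 1 = 4
  d = 10: d(10) · 𝟙(680/10) = 4 · 1 = 4
  d = 17: d(17) · 𝟙(680/17) = 2 · 1 = 2
  d = 20: d(20) · 𝟙(680/20) = 6 · 1 = 6
  d = 34: d(34) · 𝟙(680/34) = 4 · 1 = 4
  d = 40: d(40) · 𝟙(680/40) = 8 · 1 = 8
  d = 68: d(68) · 𝟙(680/68) = 6 · 1 = 6
  d = 85: d(85) · 𝟙(680/85) = 4 · 1 = 4
  d = 136: d(136) · 𝟙(680/136) = 8 · 1 = 8
  d = 170: d(170) · 𝟙(680/170) = 8 · 1 = 8
  d = 340: d(340) · 𝟙(680/340) = 12 · 1 = 12
  d = 680: d(680) · 𝟙(680/680) = 16 · 1 = 16
Summing: (d * 𝟙)(680) = 1 + 2 + 3 + 2 + 4 + 4 + 2 + 6 + 4 + 8 + 6 + 4 + 8 + 8 + 12 + 16 = 90.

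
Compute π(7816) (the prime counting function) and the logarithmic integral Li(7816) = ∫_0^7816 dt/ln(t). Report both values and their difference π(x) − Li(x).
π(7816) = 987;  Li(7816) ≈ 1005.92;  π(x) − Li(x) ≈ -18.92.

Direct count of primes ≤ 7816 gives π(7816) = 987. Numerical evaluation of the logarithmic integral gives Li(7816) ≈ 1005.92. The difference π(x) − Li(x) ≈ -18.92 is typically negative for small/moderate x (Li(x) overestimates), though Littlewood's theorem shows this sign changes infinitely often.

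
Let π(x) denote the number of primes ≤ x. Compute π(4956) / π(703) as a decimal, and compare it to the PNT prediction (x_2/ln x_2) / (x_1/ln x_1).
π(4956)/π(703) = 662/126 ≈ 5.2540;  PNT prediction ≈ 5.4316.

π(703) = 126 and π(4956) = 662, so π(4956)/π(703) ≈ 5.2540. The PNT-predicted ratio is (4956/ln(4956)) / (703/ln(703)) ≈ 5.4316. The two agree to within a few percent, as expected.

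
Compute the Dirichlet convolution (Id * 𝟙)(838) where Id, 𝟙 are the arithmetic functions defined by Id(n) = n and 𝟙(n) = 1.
(Id * 𝟙)(838) = 1260

Divisors of 838: [1, 2, 419, 838]. For each d | 838:
  d = 1: Id(1) · 𝟙(838/1) = 1 · 1 = 1
  d = 2: Id(2) · 𝟙(838/2) = 2 · 1 = 2
  d = 419: Id(419) · 𝟙(838/419) = 419 · 1 = 419
  d = 838: Id(838) · 𝟙(838/838) = 838 · 1 = 838
Summing: (Id * 𝟙)(838) = 1 + 2 + 419 + 838 = 1260.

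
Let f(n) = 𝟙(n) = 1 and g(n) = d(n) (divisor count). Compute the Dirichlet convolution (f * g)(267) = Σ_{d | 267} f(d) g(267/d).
(𝟙 * d)(267) = 9

Divisors of 267: [1, 3, 89, 267]. For each d | 267:
  d = 1: 𝟙(1) · d(267/1) = 1 · 4 = 4
  d = 3: 𝟙(3) · d(267/3) = 1 · 2 = 2
  d = 89: 𝟙(89) · d(267/89) = 1 · 2 = 2
  d = 267: 𝟙(267) · d(267/267) = 1 · 1 = 1
Summing: (𝟙 * d)(267) = 4 + 2 + 2 + 1 = 9.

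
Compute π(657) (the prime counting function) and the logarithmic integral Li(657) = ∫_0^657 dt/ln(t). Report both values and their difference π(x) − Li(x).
π(657) = 119;  Li(657) ≈ 126.49;  π(x) − Li(x) ≈ -7.49.

Direct count of primes ≤ 657 gives π(657) = 119. Numerical evaluation of the logarithmic integral gives Li(657) ≈ 126.49. The difference π(x) − Li(x) ≈ -7.49 is typically negative for small/moderate x (Li(x) overestimates), though Littlewood's theorem shows this sign changes infinitely often.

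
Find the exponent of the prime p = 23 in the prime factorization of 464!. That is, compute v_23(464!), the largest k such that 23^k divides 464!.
v_23(464!) = 20

Legendre's formula: v_p(n!) = Σ_{k ≥ 1} ⌊n / p^k⌋. For p = 23, n = 464, the terms are:
  ⌊464/23^1⌋ = ⌊464/23⌋ = 20
(the next term ⌊464/23^2⌋ = 0, terminating the sum). Summing: v_23(464!) = 20 = 20.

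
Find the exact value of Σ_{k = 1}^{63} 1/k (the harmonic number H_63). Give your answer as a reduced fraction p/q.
H_63 = 310559566510213034489743057/65681493561267903750631200

Direct summation: H_63 = 1 + 1/2 + ... + 1/63. The least common denominator is lcm(1, ..., 63) = 591133442051411133755680800; over this denominator the numerator is 591133442051411133755680800 + 295566721025705566877840400 + 197044480683803711251893600 + 147783360512852783438920200 + 118226688410282226751136160 + 98522240341901855625946800 + 84447634578773019107954400 + 73891680256426391719460100 + 65681493561267903750631200 + 59113344205141113375568080 + 53739403822855557614152800 + 49261120170950927812973400 + 45471803234723933365821600 + 42223817289386509553977200 + 39408896136760742250378720 + 36945840128213195859730050 + 34772555414788890220922400 + 32840746780633951875315600 + 31112286423758480723983200 + 29556672102570556687784040 + 28149211526257673035984800 + 26869701911427778807076400 + 25701454002235266685029600 + 24630560085475463906486700 + 23645337682056445350227232 + 22735901617361966682910800 + 21893831187089301250210400 + 21111908644693254776988600 + 20383911794876245991575200 + 19704448068380371125189360 + 19068820711335843024376800 + 18472920064106597929865025 + 17913134607618519204717600 + 17386277707394445110461200 + 16889526915754603821590880 + 16420373390316975937657800 + 15976579514903003615018400 + 15556143211879240361991600 + 15157267744907977788607200 + 14778336051285278343892020 + 14417888830522222774528800 + 14074605763128836517992400 + 13747289350032817064085600 + 13434850955713889403538200 + 13136298712253580750126240 + 12850727001117633342514800 + 12577307277689598590546400 + 12315280042737731953243350 + 12063947796967574158279200 + 11822668841028222675113616 + 11590851804929630073640800 + 11367950808680983341455400 + 11153461170781342146333600 + 10946915593544650625105200 + 10747880764571111522830560 + 10555954322346627388494300 + 10370762141252826907994400 + 10191955897438122995787600 + 10019210882227307351791200 + 9852224034190185562594680 + 9690712164777231700912800 + 9534410355667921512188400 + 9383070508752557678661600 = 2795036098591917310407687513, so H_63 = 2795036098591917310407687513/591133442051411133755680800; reducing by gcd(2795036098591917310407687513, 591133442051411133755680800) = 9 gives 310559566510213034489743057/65681493561267903750631200 ≈ 4.72827. (The PNT-adjacent estimate ln(63) + γ ≈ 4.72035 matches within O(1/n).)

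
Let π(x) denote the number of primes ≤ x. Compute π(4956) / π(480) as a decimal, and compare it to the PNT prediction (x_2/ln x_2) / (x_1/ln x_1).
π(4956)/π(480) = 662/92 ≈ 7.1957;  PNT prediction ≈ 7.4920.

π(480) = 92 and π(4956) = 662, so π(4956)/π(480) ≈ 7.1957. The PNT-predicted ratio is (4956/ln(4956)) / (480/ln(480)) ≈ 7.4920. The two agree to within a few percent, as expected.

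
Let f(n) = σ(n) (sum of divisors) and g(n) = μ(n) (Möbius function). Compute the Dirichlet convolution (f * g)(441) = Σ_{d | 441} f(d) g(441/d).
(σ * μ)(441) = 441

Divisors of 441: [1, 3, 7, 9, 21, 49, 63, 147, 441]. For each d | 441:
  d = 1: σ(1) · μ(441/1) = 1 · 0 = 0
  d = 3: σ(3) · μ(441/3) = 4 · 0 = 0
  d = 7: σ(7) · μ(441/7) = 8 · 0 = 0
  d = 9: σ(9) · μ(441/9) = 13 · 0 = 0
  d = 21: σ(21) · μ(441/21) = 32 · 1 = 32
  d = 49: σ(49) · μ(441/49) = 57 · 0 = 0
  d = 63: σ(63) · μ(441/63) = 104 · -1 = -104
  d = 147: σ(147) · μ(441/147) = 228 · -1 = -228
  d = 441: σ(441) · μ(441/441) = 741 · 1 = 741
Summing: (σ * μ)(441) = 0 + 0 + 0 + 0 + 32 + 0 + -104 + -228 + 741 = 441.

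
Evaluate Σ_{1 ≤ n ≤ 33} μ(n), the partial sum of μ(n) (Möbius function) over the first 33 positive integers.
Σ_{n ≤ 33} μ(n) = -3

Compute μ(n) for each 1 ≤ n ≤ 33: μ(1) = 1, μ(2) = -1, μ(3) = -1, μ(4) = 0, μ(5) = -1, μ(6) = 1, μ(7) = -1, μ(8) = 0, μ(9) = 0, μ(10) = 1, μ(11) = -1, μ(12) = 0, μ(13) = -1, μ(14) = 1, μ(15) = 1, μ(16) = 0, μ(17) = -1, μ(18) = 0, μ(19) = -1, μ(20) = 0, μ(21) = 1, μ(22) = 1, μ(23) = -1, μ(24) = 0, μ(25) = 0, μ(26) = 1, μ(27) = 0, μ(28) = 0, μ(29) = -1, μ(30) = -1, μ(31) = -1, μ(32) = 0, μ(33) = 1. Summing all 33 values: -3. (Mertens function M(x) = Σ_{n ≤ x} μ(n); on average M(x) should be small (PNT ⟺ M(x) = o(x)).)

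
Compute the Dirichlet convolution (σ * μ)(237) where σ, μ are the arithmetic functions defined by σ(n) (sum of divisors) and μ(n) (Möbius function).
(σ * μ)(237) = 237

Divisors of 237: [1, 3, 79, 237]. For each d | 237:
  d = 1: σ(1) · μ(237/1) = 1 · 1 = 1
  d = 3: σ(3) · μ(237/3) = 4 · -1 = -4
  d = 79: σ(79) · μ(237/79) = 80 · -1 = -80
  d = 237: σ(237) · μ(237/237) = 320 · 1 = 320
Summing: (σ * μ)(237) = 1 + -4 + -80 + 320 = 237.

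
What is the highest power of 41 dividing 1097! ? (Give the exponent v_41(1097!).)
v_41(1097!) = 26

Legendre's formula: v_p(n!) = Σ_{k ≥ 1} ⌊n / p^k⌋. For p = 41, n = 1097, the terms are:
  ⌊1097/41^1⌋ = ⌊1097/41⌋ = 26
(the next term ⌊1097/41^2⌋ = 0, terminating the sum). Summing: v_41(1097!) = 26 = 26.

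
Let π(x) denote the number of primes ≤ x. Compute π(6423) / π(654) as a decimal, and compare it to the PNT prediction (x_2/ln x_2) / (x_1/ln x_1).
π(6423)/π(654) = 835/119 ≈ 7.0168;  PNT prediction ≈ 7.2621.

π(654) = 119 and π(6423) = 835, so π(6423)/π(654) ≈ 7.0168. The PNT-predicted ratio is (6423/ln(6423)) / (654/ln(654)) ≈ 7.2621. The two agree to within a few percent, as expected.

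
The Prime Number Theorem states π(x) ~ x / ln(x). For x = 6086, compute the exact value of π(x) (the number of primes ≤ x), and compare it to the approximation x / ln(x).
π(6086) = 793;  x/ln(x) ≈ 698.44;  relative error ≈ 11.92%.

Directly count primes up to 6086: π(6086) = 793. The PNT approximation gives 6086/ln(6086) ≈ 6086/8.71375 ≈ 698.44. Relative error (π(x) − x/ln(x)) / π(x) ≈ 11.92%; the approximation is known to undercount slightly (Li(x) is a better estimate).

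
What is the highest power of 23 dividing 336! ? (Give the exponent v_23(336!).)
v_23(336!) = 14

Legendre's formula: v_p(n!) = Σ_{k ≥ 1} ⌊n / p^k⌋. For p = 23, n = 336, the terms are:
  ⌊336/23^1⌋ = ⌊336/23⌋ = 14
(the next term ⌊336/23^2⌋ = 0, terminating the sum). Summing: v_23(336!) = 14 = 14.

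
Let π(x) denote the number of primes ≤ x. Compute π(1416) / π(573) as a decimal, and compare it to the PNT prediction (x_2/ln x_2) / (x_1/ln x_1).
π(1416)/π(573) = 223/105 ≈ 2.1238;  PNT prediction ≈ 2.1631.

π(573) = 105 and π(1416) = 223, so π(1416)/π(573) ≈ 2.1238. The PNT-predicted ratio is (1416/ln(1416)) / (573/ln(573)) ≈ 2.1631. The two agree to within a few percent, as expected.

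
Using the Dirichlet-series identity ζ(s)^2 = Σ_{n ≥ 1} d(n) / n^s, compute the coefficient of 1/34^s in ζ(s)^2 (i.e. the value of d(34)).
d(34) = 4

ζ(s)^2 = (Σ 1/m^s)(Σ 1/k^s). The coefficient of 1/n^s in the product is the number of ordered pairs (m, k) with mk = n, which equals d(n). For n = 34, divisors are [1, 2, 17, 34], so d(34) = 4.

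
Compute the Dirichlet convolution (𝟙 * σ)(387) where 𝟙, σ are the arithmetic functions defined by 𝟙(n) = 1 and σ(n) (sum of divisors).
(𝟙 * σ)(387) = 810

Divisors of 387: [1, 3, 9, 43, 129, 387]. For each d | 387:
  d = 1: 𝟙(1) · σ(387/1) = 1 · 572 = 572
  d = 3: 𝟙(3) · σ(387/3) = 1 · 176 = 176
  d = 9: 𝟙(9) · σ(387/9) = 1 · 44 = 44
  d = 43: 𝟙(43) · σ(387/43) = 1 · 13 = 13
  d = 129: 𝟙(129) · σ(387/129) = 1 · 4 = 4
  d = 387: 𝟙(387) · σ(387/387) = 1 · 1 = 1
Summing: (𝟙 * σ)(387) = 572 + 176 + 44 + 13 + 4 + 1 = 810.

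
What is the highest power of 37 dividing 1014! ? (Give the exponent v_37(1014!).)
v_37(1014!) = 27

Legendre's formula: v_p(n!) = Σ_{k ≥ 1} ⌊n / p^k⌋. For p = 37, n = 1014, the terms are:
  ⌊1014/37^1⌋ = ⌊1014/37⌋ = 27
(the next term ⌊1014/37^2⌋ = 0, terminating the sum). Summing: v_37(1014!) = 27 = 27.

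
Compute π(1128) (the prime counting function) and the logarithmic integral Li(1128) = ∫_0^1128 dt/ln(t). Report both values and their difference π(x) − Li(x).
π(1128) = 188;  Li(1128) ≈ 195.98;  π(x) − Li(x) ≈ -7.98.

Direct count of primes ≤ 1128 gives π(1128) = 188. Numerical evaluation of the logarithmic integral gives Li(1128) ≈ 195.98. The difference π(x) − Li(x) ≈ -7.98 is typically negative for small/moderate x (Li(x) overestimates), though Littlewood's theorem shows this sign changes infinitely often.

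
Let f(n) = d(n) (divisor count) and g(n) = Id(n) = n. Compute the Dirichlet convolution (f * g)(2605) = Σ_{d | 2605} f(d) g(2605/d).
(d * Id)(2605) = 3661

Divisors of 2605: [1, 5, 521, 2605]. For each d | 2605:
  d = 1: d(1) · Id(2605/1) = 1 · 2605 = 2605
  d = 5: d(5) · Id(2605/5) = 2 · 521 = 1042
  d = 521: d(521) · Id(2605/521) = 2 · 5 = 10
  d = 2605: d(2605) · Id(2605/2605) = 4 · 1 = 4
Summing: (d * Id)(2605) = 2605 + 1042 + 10 + 4 = 3661.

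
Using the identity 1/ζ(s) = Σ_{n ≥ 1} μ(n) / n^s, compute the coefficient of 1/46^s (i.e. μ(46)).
μ(46) = 1

Factor n = 46 = 2 · 23. μ(n) = 0 if any exponent ≥ 2 (not squarefree); otherwise μ(n) = (−1)^{ω(n)} where ω(n) is the number of distinct prime factors. Applying: μ(46) = 1.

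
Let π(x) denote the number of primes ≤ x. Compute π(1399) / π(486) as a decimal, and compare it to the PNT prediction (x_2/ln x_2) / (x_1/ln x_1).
π(1399)/π(486) = 222/92 ≈ 2.4130;  PNT prediction ≈ 2.4584.

π(486) = 92 and π(1399) = 222, so π(1399)/π(486) ≈ 2.4130. The PNT-predicted ratio is (1399/ln(1399)) / (486/ln(486)) ≈ 2.4584. The two agree to within a few percent, as expected.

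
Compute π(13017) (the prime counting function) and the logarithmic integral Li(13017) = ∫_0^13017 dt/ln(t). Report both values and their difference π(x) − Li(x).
π(13017) = 1551;  Li(13017) ≈ 1568.90;  π(x) − Li(x) ≈ -17.90.

Direct count of primes ≤ 13017 gives π(13017) = 1551. Numerical evaluation of the logarithmic integral gives Li(13017) ≈ 1568.90. The difference π(x) − Li(x) ≈ -17.90 is typically negative for small/moderate x (Li(x) overestimates), though Littlewood's theorem shows this sign changes infinitely often.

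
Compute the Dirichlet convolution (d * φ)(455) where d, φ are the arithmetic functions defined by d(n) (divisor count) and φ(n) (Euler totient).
(d * φ)(455) = 672

Divisors of 455: [1, 5, 7, 13, 35, 65, 91, 455]. For each d | 455:
  d = 1: d(1) · φ(455/1) = 1 · 288 = 288
  d = 5: d(5) · φ(455/5) = 2 · 72 = 144
  d = 7: d(7) · φ(455/7) = 2 · 48 = 96
  d = 13: d(13) · φ(455/13) = 2 · 24 = 48
  d = 35: d(35) · φ(455/35) = 4 · 12 = 48
  d = 65: d(65) · φ(455/65) = 4 · 6 = 24
  d = 91: d(91) · φ(455/91) = 4 · 4 = 16
  d = 455: d(455) · φ(455/455) = 8 · 1 = 8
Summing: (d * φ)(455) = 288 + 144 + 96 + 48 + 48 + 24 + 16 + 8 = 672.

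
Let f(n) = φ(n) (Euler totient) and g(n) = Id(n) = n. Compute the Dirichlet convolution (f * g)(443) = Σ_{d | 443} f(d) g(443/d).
(φ * Id)(443) = 885

Divisors of 443: [1, 443]. For each d | 443:
  d = 1: φ(1) · Id(443/1) = 1 · 443 = 443
  d = 443: φ(443) · Id(443/443) = 442 · 1 = 442
Summing: (φ * Id)(443) = 443 + 442 = 885.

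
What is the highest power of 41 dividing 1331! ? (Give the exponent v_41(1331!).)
v_41(1331!) = 32

Legendre's formula: v_p(n!) = Σ_{k ≥ 1} ⌊n / p^k⌋. For p = 41, n = 1331, the terms are:
  ⌊1331/41^1⌋ = ⌊1331/41⌋ = 32
(the next term ⌊1331/41^2⌋ = 0, terminating the sum). Summing: v_41(1331!) = 32 = 32.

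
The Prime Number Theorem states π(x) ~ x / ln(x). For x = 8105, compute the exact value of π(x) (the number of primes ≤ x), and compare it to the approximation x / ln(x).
π(8105) = 1019;  x/ln(x) ≈ 900.53;  relative error ≈ 11.63%.

Directly count primes up to 8105: π(8105) = 1019. The PNT approximation gives 8105/ln(8105) ≈ 8105/9.00024 ≈ 900.53. Relative error (π(x) − x/ln(x)) / π(x) ≈ 11.63%; the approximation is known to undercount slightly (Li(x) is a better estimate).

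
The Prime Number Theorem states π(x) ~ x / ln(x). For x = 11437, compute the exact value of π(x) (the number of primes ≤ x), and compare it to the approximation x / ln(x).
π(11437) = 1379;  x/ln(x) ≈ 1223.91;  relative error ≈ 11.25%.

Directly count primes up to 11437: π(11437) = 1379. The PNT approximation gives 11437/ln(11437) ≈ 11437/9.34461 ≈ 1223.91. Relative error (π(x) − x/ln(x)) / π(x) ≈ 11.25%; the approximation is known to undercount slightly (Li(x) is a better estimate).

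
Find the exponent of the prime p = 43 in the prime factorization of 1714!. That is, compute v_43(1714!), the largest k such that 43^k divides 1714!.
v_43(1714!) = 39

Legendre's formula: v_p(n!) = Σ_{k ≥ 1} ⌊n / p^k⌋. For p = 43, n = 1714, the terms are:
  ⌊1714/43^1⌋ = ⌊1714/43⌋ = 39
(the next term ⌊1714/43^2⌋ = 0, terminating the sum). Summing: v_43(1714!) = 39 = 39.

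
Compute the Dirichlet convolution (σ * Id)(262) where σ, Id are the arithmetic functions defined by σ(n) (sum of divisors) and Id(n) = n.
(σ * Id)(262) = 1315

Divisors of 262: [1, 2, 131, 262]. For each d | 262:
  d = 1: σ(1) · Id(262/1) = 1 · 262 = 262
  d = 2: σ(2) · Id(262/2) = 3 · 131 = 393
  d = 131: σ(131) · Id(262/131) = 132 · 2 = 264
  d = 262: σ(262) · Id(262/262) = 396 · 1 = 396
Summing: (σ * Id)(262) = 262 + 393 + 264 + 396 = 1315.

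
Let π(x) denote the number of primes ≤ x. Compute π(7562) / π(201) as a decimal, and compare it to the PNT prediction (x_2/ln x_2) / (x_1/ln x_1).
π(7562)/π(201) = 960/46 ≈ 20.8696;  PNT prediction ≈ 22.3405.

π(201) = 46 and π(7562) = 960, so π(7562)/π(201) ≈ 20.8696. The PNT-predicted ratio is (7562/ln(7562)) / (201/ln(201)) ≈ 22.3405. The two agree to within a few percent, as expected.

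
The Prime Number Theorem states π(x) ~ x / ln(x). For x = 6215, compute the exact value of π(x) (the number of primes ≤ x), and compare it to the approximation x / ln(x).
π(6215) = 808;  x/ln(x) ≈ 711.53;  relative error ≈ 11.94%.

Directly count primes up to 6215: π(6215) = 808. The PNT approximation gives 6215/ln(6215) ≈ 6215/8.73472 ≈ 711.53. Relative error (π(x) − x/ln(x)) / π(x) ≈ 11.94%; the approximation is known to undercount slightly (Li(x) is a better estimate).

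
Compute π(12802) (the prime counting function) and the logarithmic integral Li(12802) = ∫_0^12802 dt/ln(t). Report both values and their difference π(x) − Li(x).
π(12802) = 1526;  Li(12802) ≈ 1546.19;  π(x) − Li(x) ≈ -20.19.

Direct count of primes ≤ 12802 gives π(12802) = 1526. Numerical evaluation of the logarithmic integral gives Li(12802) ≈ 1546.19. The difference π(x) − Li(x) ≈ -20.19 is typically negative for small/moderate x (Li(x) overestimates), though Littlewood's theorem shows this sign changes infinitely often.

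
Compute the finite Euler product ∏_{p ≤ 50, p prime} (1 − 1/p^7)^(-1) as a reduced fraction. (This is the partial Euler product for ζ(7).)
∏ = 23382886769632432571789841128782562016512130510871147719864543051070039135878767058418261603816212645625/23189273096315310437319062436725495011112024414316439805760324840606793884675752039664775666767203598336

The primes p ≤ 50 are [2, 3, 5, 7, 11, 13, 17, 19, 23, 29, 31, 37, 41, 43, 47]. For each prime, (1 − 1/p^7)^(-1) = p^7 / (p^7 − 1). The product is (1 − 1/2^7)^(-1), (1 − 1/3^7)^(-1), (1 − 1/5^7)^(-1), (1 − 1/7^7)^(-1), (1 − 1/11^7)^(-1), (1 − 1/13^7)^(-1), (1 − 1/17^7)^(-1), (1 − 1/19^7)^(-1), (1 − 1/23^7)^(-1), (1 − 1/29^7)^(-1), (1 − 1/31^7)^(-1), (1 − 1/37^7)^(-1), (1 − 1/41^7)^(-1), (1 − 1/43^7)^(-1), (1 − 1/47^7)^(-1) = ∏ p^7 / (p^7 − 1) = 23382886769632432571789841128782562016512130510871147719864543051070039135878767058418261603816212645625/23189273096315310437319062436725495011112024414316439805760324840606793884675752039664775666767203598336.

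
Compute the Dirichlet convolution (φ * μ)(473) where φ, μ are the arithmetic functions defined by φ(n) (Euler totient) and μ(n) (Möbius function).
(φ * μ)(473) = 369

Divisors of 473: [1, 11, 43, 473]. For each d | 473:
  d = 1: φ(1) · μ(473/1) = 1 · 1 = 1
  d = 11: φ(11) · μ(473/11) = 10 · -1 = -10
  d = 43: φ(43) · μ(473/43) = 42 · -1 = -42
  d = 473: φ(473) · μ(473/473) = 420 · 1 = 420
Summing: (φ * μ)(473) = 1 + -10 + -42 + 420 = 369.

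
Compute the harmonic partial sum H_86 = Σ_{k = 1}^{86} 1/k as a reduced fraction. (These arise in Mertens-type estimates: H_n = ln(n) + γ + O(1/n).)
H_86 = 3698356445237207772956045432953649519/734184632222154704090370027645633600

Direct summation: H_86 = 1 + 1/2 + ... + 1/86. The least common denominator is lcm(1, ..., 86) = 8076030954443701744994070304101969600; over this denominator the numerator is 8076030954443701744994070304101969600 + 4038015477221850872497035152050984800 + 2692010318147900581664690101367323200 + 2019007738610925436248517576025492400 + 1615206190888740348998814060820393920 + 1346005159073950290832345050683661600 + 1153718707777671677856295757728852800 + 1009503869305462718124258788012746200 + 897336772715966860554896700455774400 + 807603095444370174499407030410196960 + 734184632222154704090370027645633600 + 673002579536975145416172525341830800 + 621233150341823211153390023392459200 + 576859353888835838928147878864426400 + 538402063629580116332938020273464640 + 504751934652731359062129394006373100 + 475060644379041279117298253182468800 + 448668386357983430277448350227887200 + 425054260760194828683898437057998400 + 403801547722185087249703515205098480 + 384572902592557225952098585909617600 + 367092316111077352045185013822816800 + 351131780627987032391046534960955200 + 336501289768487572708086262670915400 + 323041238177748069799762812164078784 + 310616575170911605576695011696229600 + 299112257571988953518298900151924800 + 288429676944417919464073939432213200 + 278483826015300060172209320831102400 + 269201031814790058166469010136732320 + 260517127562700056290131300132321600 + 252375967326365679531064697003186550 + 244728210740718234696790009215211200 + 237530322189520639558649126591234400 + 230743741555534335571259151545770560 + 224334193178991715138724175113943600 + 218271106876856803918758656867620800 + 212527130380097414341949218528999200 + 207077716780607737051130007797486400 + 201900773861092543624851757602549240 + 196976364742529310853513909856145600 + 192286451296278612976049292954808800 + 187814673359155854534745821025627200 + 183546158055538676022592506911408400 + 179467354543193372110979340091154880 + 175565890313993516195523267480477600 + 171830445839227696702001495831956800 + 168250644884243786354043131335457700 + 164816958253953096836613679675550400 + 161520619088874034899881406082039392 + 158353548126347093039099417727489600 + 155308287585455802788347505848114800 + 152377942536673617830076798190603200 + 149556128785994476759149450075962400 + 146836926444430940818074005529126720 + 144214838472208959732036969716106600 + 141684753586731609561299479019332800 + 139241913007650030086104660415551200 + 136881880583791554999899496679694400 + 134600515907395029083234505068366160 + 132393950072847569590066726296753600 + 130258563781350028145065650066160800 + 128190967530852408650699528636539200 + 126187983663182839765532348501593275 + 124246630068364642230678004678491840 + 122364105370359117348395004607605600 + 120537775439458234999911497076148800 + 118765161094760319779324563295617200 + 117043926875995677463682178320318400 + 115371870777767167785629575772885280 + 113746914851319742887240426818337600 + 112167096589495857569362087556971800 + 110630561019776736232795483617835200 + 109135553438428401959379328433810400 + 107680412725916023266587604054692928 + 106263565190048707170974609264499600 + 104883518888879243441481432520804800 + 103538858390303868525565003898743200 + 102228239929667110696127472203822400 + 100950386930546271812425878801274620 + 99704085857329651172766300050641600 + 98488182371264655426756954928072800 + 97301577764381948734868316916891200 + 96143225648139306488024646477404400 + 95012128875808255823459650636493760 + 93907336679577927267372910512813600 = 40681920897609285502516499762490144709, so H_86 = 40681920897609285502516499762490144709/8076030954443701744994070304101969600; reducing by gcd(40681920897609285502516499762490144709, 8076030954443701744994070304101969600) = 11 gives 3698356445237207772956045432953649519/734184632222154704090370027645633600 ≈ 5.03737. (The PNT-adjacent estimate ln(86) + γ ≈ 5.03156 matches within O(1/n).)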